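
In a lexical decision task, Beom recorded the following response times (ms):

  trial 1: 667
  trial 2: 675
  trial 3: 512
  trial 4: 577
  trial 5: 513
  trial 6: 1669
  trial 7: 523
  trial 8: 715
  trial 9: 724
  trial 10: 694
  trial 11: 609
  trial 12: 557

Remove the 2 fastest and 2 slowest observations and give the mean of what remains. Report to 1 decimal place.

Sorted: 512, 513, 523, 557, 577, 609, 667, 675, 694, 715, 724, 1669
Drop lowest 2 (512, 513) and highest 2 (724, 1669)
Remaining (n=8): Σ = 5017, mean = 5017/8 = 627.125

627.1 ms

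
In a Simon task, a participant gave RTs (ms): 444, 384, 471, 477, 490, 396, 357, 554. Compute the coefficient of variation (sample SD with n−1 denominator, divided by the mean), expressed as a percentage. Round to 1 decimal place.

n = 8, Σ = 3573, M = 446.6250
Σ(x−M)² = 29451.875; s = √(29451.875/7) = 64.8646
CV = 64.8646 / 446.6250 = 0.14523 = 14.523%

14.5%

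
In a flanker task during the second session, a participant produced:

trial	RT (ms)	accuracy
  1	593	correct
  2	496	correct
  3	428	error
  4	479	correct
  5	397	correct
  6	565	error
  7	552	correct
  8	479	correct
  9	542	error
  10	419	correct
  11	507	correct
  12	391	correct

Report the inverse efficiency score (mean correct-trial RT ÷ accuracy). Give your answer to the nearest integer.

639 ms

Correct trials (n=9): 593, 496, 479, 397, 552, 479, 419, 507, 391
Mean correct RT = 4313/9 = 479.2222 ms
Proportion correct = 9/12
IES = 479.2222 / (9/12) = 638.963 ms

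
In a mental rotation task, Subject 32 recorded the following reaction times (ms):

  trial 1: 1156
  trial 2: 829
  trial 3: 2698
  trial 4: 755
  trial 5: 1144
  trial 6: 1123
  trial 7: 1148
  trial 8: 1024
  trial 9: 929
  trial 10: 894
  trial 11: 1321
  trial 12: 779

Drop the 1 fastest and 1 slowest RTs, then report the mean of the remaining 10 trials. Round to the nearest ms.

Sorted: 755, 779, 829, 894, 929, 1024, 1123, 1144, 1148, 1156, 1321, 2698
Drop lowest 1 (755) and highest 1 (2698)
Remaining (n=10): Σ = 10347, mean = 10347/10 = 1034.700

1035 ms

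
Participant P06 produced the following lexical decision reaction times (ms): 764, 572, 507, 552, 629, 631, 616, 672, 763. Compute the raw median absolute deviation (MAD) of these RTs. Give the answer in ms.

57 ms

Sorted: 507, 552, 572, 616, 629, 631, 672, 763, 764 → median = 629
|x − 629|: 135, 57, 122, 77, 0, 2, 13, 43, 134
Sorted deviations: 0, 2, 13, 43, 57, 77, 122, 134, 135 → MAD = 57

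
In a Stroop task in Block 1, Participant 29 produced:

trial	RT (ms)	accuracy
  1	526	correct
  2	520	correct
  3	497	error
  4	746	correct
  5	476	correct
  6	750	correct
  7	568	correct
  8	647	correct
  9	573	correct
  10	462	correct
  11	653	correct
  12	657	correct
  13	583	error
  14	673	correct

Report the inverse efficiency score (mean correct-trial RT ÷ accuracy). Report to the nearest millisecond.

Correct trials (n=12): 526, 520, 746, 476, 750, 568, 647, 573, 462, 653, 657, 673
Mean correct RT = 7251/12 = 604.2500 ms
Proportion correct = 12/14
IES = 604.2500 / (12/14) = 704.958 ms

705 ms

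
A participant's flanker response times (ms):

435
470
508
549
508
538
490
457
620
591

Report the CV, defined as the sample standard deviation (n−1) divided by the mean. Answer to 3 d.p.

n = 10, Σ = 5166, M = 516.6000
Σ(x−M)² = 30972.400; s = √(30972.400/9) = 58.6633
CV = 58.6633 / 516.6000 = 0.11356

0.114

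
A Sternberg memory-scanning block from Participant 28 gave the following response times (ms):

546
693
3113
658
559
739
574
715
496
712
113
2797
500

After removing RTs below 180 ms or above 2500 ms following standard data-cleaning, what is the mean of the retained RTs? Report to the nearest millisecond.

619 ms

Excluded: 113, 2797, 3113
Retained (n=10): Σ = 6192
Mean = 6192/10 = 619.2000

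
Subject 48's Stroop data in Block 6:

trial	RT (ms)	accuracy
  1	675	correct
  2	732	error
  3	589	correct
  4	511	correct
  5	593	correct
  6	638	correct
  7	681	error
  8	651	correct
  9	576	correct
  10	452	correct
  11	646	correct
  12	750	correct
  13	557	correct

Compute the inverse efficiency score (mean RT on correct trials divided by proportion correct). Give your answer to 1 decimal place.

Correct trials (n=11): 675, 589, 511, 593, 638, 651, 576, 452, 646, 750, 557
Mean correct RT = 6638/11 = 603.4545 ms
Proportion correct = 11/13
IES = 603.4545 / (11/13) = 713.174 ms

713.2 ms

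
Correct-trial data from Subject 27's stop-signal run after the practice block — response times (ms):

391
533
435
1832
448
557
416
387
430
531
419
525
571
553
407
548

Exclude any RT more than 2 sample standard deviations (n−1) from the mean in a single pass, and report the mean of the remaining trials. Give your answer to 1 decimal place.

476.7 ms

n = 16, ΣRT = 8983, M = 561.438
Σ(x−M)² = 1788653.94; s = √(1788653.94/15) = 345.317
Cutoffs: 561.438 ± 2·345.317 → [-129.2, 1252.1]
Outside: 1832 → excluded.
Retained (n=15): Σ = 7151, mean = 7151/15 = 476.733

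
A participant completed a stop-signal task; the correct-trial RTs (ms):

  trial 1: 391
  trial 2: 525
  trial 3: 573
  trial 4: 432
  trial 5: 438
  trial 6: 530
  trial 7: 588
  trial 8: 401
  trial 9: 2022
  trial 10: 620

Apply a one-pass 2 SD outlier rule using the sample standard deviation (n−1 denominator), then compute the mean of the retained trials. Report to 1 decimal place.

499.8 ms

n = 10, ΣRT = 6520, M = 652.000
Σ(x−M)² = 2144592.00; s = √(2144592.00/9) = 488.148
Cutoffs: 652.000 ± 2·488.148 → [-324.3, 1628.3]
Outside: 2022 → excluded.
Retained (n=9): Σ = 4498, mean = 4498/9 = 499.778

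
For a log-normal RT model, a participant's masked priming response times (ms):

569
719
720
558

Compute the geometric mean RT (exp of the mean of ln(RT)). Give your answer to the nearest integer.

637 ms

ln(RT): 6.3439, 6.5779, 6.5793, 6.3244
Mean ln(RT) = 25.8254/4 = 6.45634
Geometric mean = exp(6.45634) = 636.73 ms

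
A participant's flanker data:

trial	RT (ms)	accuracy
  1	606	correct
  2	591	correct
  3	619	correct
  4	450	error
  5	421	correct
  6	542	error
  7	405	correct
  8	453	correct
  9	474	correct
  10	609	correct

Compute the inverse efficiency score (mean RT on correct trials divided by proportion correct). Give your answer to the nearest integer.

653 ms

Correct trials (n=8): 606, 591, 619, 421, 405, 453, 474, 609
Mean correct RT = 4178/8 = 522.2500 ms
Proportion correct = 8/10
IES = 522.2500 / (8/10) = 652.812 ms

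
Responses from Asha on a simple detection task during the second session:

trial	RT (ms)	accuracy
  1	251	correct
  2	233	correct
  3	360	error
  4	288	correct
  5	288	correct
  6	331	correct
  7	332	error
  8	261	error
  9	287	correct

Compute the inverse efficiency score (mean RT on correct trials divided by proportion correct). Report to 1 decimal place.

Correct trials (n=6): 251, 233, 288, 288, 331, 287
Mean correct RT = 1678/6 = 279.6667 ms
Proportion correct = 6/9
IES = 279.6667 / (6/9) = 419.500 ms

419.5 ms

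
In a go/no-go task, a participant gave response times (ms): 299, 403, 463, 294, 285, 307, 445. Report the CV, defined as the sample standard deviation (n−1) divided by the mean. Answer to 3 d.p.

0.218

n = 7, Σ = 2496, M = 356.5714
Σ(x−M)² = 36111.714; s = √(36111.714/6) = 77.5798
CV = 77.5798 / 356.5714 = 0.21757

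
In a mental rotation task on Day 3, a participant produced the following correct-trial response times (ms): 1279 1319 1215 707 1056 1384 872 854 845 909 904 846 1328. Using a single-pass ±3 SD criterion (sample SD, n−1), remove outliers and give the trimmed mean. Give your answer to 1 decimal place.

1039.8 ms

n = 13, ΣRT = 13518, M = 1039.846
Σ(x−M)² = 652149.69; s = √(652149.69/12) = 233.122
Cutoffs: 1039.846 ± 3·233.122 → [340.5, 1739.2]
No RTs fall outside the cutoffs; all 13 retained. Mean = 13518/13 = 1039.846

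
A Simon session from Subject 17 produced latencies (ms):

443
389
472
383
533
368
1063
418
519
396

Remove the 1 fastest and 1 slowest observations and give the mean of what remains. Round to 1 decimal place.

444.1 ms

Sorted: 368, 383, 389, 396, 418, 443, 472, 519, 533, 1063
Drop lowest 1 (368) and highest 1 (1063)
Remaining (n=8): Σ = 3553, mean = 3553/8 = 444.125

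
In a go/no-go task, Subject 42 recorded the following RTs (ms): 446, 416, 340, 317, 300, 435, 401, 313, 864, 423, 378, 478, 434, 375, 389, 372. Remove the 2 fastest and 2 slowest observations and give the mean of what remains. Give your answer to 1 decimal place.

Sorted: 300, 313, 317, 340, 372, 375, 378, 389, 401, 416, 423, 434, 435, 446, 478, 864
Drop lowest 2 (300, 313) and highest 2 (478, 864)
Remaining (n=12): Σ = 4726, mean = 4726/12 = 393.833

393.8 ms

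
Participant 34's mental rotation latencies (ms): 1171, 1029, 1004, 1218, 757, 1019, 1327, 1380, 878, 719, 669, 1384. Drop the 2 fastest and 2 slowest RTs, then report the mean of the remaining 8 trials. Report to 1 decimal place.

1050.4 ms

Sorted: 669, 719, 757, 878, 1004, 1019, 1029, 1171, 1218, 1327, 1380, 1384
Drop lowest 2 (669, 719) and highest 2 (1380, 1384)
Remaining (n=8): Σ = 8403, mean = 8403/8 = 1050.375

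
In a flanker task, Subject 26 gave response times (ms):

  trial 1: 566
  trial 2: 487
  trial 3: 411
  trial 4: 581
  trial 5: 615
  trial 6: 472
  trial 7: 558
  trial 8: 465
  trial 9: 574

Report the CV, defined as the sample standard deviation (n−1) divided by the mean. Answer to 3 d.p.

0.130

n = 9, Σ = 4729, M = 525.4444
Σ(x−M)² = 37254.222; s = √(37254.222/8) = 68.2406
CV = 68.2406 / 525.4444 = 0.12987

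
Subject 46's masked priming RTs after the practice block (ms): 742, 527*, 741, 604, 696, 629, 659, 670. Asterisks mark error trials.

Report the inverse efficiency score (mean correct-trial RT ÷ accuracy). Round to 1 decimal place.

Correct trials (n=7): 742, 741, 604, 696, 629, 659, 670
Mean correct RT = 4741/7 = 677.2857 ms
Proportion correct = 7/8
IES = 677.2857 / (7/8) = 774.041 ms

774.0 ms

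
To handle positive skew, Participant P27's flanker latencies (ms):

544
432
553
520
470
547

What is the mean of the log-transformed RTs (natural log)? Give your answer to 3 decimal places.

6.232

ln(RT): 6.2989, 6.0684, 6.3154, 6.2538, 6.1527, 6.3044
Σ ln(RT) = 37.3937
Mean = 37.3937/6 = 6.23229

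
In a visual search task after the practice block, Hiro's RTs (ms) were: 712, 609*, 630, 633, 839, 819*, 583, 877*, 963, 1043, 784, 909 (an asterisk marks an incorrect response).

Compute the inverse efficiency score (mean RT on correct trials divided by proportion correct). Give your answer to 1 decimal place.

Correct trials (n=9): 712, 630, 633, 839, 583, 963, 1043, 784, 909
Mean correct RT = 7096/9 = 788.4444 ms
Proportion correct = 9/12
IES = 788.4444 / (9/12) = 1051.259 ms

1051.3 ms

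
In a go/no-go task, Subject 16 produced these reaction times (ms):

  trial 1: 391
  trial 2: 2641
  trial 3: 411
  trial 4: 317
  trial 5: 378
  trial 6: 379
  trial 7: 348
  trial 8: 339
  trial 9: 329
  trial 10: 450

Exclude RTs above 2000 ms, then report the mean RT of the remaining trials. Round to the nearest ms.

Excluded: 2641
Retained (n=9): Σ = 3342
Mean = 3342/9 = 371.3333

371 ms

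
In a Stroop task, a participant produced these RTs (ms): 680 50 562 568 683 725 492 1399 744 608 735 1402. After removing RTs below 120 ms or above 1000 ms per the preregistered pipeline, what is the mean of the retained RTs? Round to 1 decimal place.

644.1 ms

Excluded: 50, 1399, 1402
Retained (n=9): Σ = 5797
Mean = 5797/9 = 644.1111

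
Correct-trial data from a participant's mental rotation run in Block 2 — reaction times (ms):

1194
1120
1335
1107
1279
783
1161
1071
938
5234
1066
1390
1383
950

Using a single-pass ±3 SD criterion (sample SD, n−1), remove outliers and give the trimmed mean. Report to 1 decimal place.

n = 14, ΣRT = 20011, M = 1429.357
Σ(x−M)² = 15986981.21; s = √(15986981.21/13) = 1108.949
Cutoffs: 1429.357 ± 3·1108.949 → [-1897.5, 4756.2]
Outside: 5234 → excluded.
Retained (n=13): Σ = 14777, mean = 14777/13 = 1136.692

1136.7 ms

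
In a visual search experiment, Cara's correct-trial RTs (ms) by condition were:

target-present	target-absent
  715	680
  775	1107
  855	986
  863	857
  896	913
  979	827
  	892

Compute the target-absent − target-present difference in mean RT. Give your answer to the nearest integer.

M(target-present) = 5083/6 = 847.167
M(target-absent) = 6262/7 = 894.571
Difference = 894.571 − 847.167 = 47.405 ms

47 ms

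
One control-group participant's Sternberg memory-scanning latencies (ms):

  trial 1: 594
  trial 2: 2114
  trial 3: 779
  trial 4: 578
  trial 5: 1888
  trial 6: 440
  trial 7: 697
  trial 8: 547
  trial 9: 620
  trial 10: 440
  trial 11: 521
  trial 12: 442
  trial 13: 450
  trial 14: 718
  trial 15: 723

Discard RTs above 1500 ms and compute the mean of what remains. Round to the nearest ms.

581 ms

Excluded: 1888, 2114
Retained (n=13): Σ = 7549
Mean = 7549/13 = 580.6923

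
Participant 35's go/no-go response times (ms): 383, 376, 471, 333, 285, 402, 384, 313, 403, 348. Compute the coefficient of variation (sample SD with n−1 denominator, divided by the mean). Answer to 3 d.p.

0.143

n = 10, Σ = 3698, M = 369.8000
Σ(x−M)² = 25041.600; s = √(25041.600/9) = 52.7485
CV = 52.7485 / 369.8000 = 0.14264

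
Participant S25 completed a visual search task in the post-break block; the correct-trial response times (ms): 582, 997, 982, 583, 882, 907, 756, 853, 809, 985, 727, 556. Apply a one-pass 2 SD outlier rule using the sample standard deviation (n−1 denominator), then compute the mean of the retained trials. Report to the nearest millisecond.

n = 12, ΣRT = 9619, M = 801.583
Σ(x−M)² = 288604.92; s = √(288604.92/11) = 161.978
Cutoffs: 801.583 ± 2·161.978 → [477.6, 1125.5]
No RTs fall outside the cutoffs; all 12 retained. Mean = 9619/12 = 801.583

802 ms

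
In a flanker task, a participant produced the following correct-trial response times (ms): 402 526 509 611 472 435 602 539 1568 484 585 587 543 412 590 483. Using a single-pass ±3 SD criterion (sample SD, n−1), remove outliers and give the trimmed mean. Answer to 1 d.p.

518.7 ms

n = 16, ΣRT = 9348, M = 584.250
Σ(x−M)² = 1099703.00; s = √(1099703.00/15) = 270.765
Cutoffs: 584.250 ± 3·270.765 → [-228.0, 1396.5]
Outside: 1568 → excluded.
Retained (n=15): Σ = 7780, mean = 7780/15 = 518.667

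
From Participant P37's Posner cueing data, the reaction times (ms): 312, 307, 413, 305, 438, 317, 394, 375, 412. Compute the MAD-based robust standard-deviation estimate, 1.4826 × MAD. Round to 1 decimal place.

Sorted: 305, 307, 312, 317, 375, 394, 412, 413, 438 → median = 375
|x − 375| sorted: 0, 19, 37, 38, 58, 63, 63, 68, 70 → MAD = 58
Robust SD ≈ 1.4826 × 58 = 85.991

86.0 ms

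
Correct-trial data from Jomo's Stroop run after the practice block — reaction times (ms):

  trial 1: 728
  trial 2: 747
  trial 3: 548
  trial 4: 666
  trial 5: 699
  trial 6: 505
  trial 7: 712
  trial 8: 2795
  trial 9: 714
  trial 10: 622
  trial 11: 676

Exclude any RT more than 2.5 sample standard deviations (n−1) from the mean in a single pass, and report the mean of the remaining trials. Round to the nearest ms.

n = 11, ΣRT = 9412, M = 855.636
Σ(x−M)² = 4194854.55; s = √(4194854.55/10) = 647.677
Cutoffs: 855.636 ± 2.5·647.677 → [-763.6, 2474.8]
Outside: 2795 → excluded.
Retained (n=10): Σ = 6617, mean = 6617/10 = 661.700

662 ms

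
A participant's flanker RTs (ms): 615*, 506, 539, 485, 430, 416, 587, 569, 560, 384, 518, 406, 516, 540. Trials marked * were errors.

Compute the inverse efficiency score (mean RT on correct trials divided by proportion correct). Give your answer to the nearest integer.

535 ms

Correct trials (n=13): 506, 539, 485, 430, 416, 587, 569, 560, 384, 518, 406, 516, 540
Mean correct RT = 6456/13 = 496.6154 ms
Proportion correct = 13/14
IES = 496.6154 / (13/14) = 534.817 ms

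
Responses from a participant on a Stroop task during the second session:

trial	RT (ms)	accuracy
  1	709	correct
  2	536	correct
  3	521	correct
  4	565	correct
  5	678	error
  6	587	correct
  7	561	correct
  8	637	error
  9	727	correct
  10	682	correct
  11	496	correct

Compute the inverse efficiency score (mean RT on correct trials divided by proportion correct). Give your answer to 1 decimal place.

Correct trials (n=9): 709, 536, 521, 565, 587, 561, 727, 682, 496
Mean correct RT = 5384/9 = 598.2222 ms
Proportion correct = 9/11
IES = 598.2222 / (9/11) = 731.160 ms

731.2 ms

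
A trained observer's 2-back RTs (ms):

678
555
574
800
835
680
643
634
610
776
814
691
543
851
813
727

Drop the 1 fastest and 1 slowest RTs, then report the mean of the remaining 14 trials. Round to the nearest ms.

702 ms

Sorted: 543, 555, 574, 610, 634, 643, 678, 680, 691, 727, 776, 800, 813, 814, 835, 851
Drop lowest 1 (543) and highest 1 (851)
Remaining (n=14): Σ = 9830, mean = 9830/14 = 702.143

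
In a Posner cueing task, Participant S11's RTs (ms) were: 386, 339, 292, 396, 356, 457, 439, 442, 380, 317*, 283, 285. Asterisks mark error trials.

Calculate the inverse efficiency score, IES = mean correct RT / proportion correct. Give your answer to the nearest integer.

402 ms

Correct trials (n=11): 386, 339, 292, 396, 356, 457, 439, 442, 380, 283, 285
Mean correct RT = 4055/11 = 368.6364 ms
Proportion correct = 11/12
IES = 368.6364 / (11/12) = 402.149 ms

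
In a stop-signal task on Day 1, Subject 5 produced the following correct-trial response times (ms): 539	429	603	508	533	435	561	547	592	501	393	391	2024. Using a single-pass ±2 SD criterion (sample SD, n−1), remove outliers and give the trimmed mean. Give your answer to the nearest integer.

n = 13, ΣRT = 8056, M = 619.692
Σ(x−M)² = 2196608.77; s = √(2196608.77/12) = 427.844
Cutoffs: 619.692 ± 2·427.844 → [-236.0, 1475.4]
Outside: 2024 → excluded.
Retained (n=12): Σ = 6032, mean = 6032/12 = 502.667

503 ms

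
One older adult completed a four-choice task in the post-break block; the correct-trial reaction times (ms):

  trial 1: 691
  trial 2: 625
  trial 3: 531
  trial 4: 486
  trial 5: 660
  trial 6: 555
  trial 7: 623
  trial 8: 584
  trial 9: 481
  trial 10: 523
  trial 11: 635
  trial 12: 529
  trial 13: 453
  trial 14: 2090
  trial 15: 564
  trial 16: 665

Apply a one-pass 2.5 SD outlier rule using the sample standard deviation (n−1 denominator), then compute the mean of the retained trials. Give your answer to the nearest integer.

n = 16, ΣRT = 10695, M = 668.438
Σ(x−M)² = 2231719.94; s = √(2231719.94/15) = 385.722
Cutoffs: 668.438 ± 2.5·385.722 → [-295.9, 1632.7]
Outside: 2090 → excluded.
Retained (n=15): Σ = 8605, mean = 8605/15 = 573.667

574 ms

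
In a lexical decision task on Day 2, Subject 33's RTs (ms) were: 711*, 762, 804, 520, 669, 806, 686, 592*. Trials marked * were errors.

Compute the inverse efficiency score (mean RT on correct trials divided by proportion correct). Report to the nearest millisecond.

Correct trials (n=6): 762, 804, 520, 669, 806, 686
Mean correct RT = 4247/6 = 707.8333 ms
Proportion correct = 6/8
IES = 707.8333 / (6/8) = 943.778 ms

944 ms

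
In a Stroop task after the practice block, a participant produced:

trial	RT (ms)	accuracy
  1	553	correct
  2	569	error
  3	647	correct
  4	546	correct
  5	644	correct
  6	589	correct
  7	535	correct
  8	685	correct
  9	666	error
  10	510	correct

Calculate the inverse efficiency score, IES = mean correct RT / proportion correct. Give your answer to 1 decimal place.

735.8 ms

Correct trials (n=8): 553, 647, 546, 644, 589, 535, 685, 510
Mean correct RT = 4709/8 = 588.6250 ms
Proportion correct = 8/10
IES = 588.6250 / (8/10) = 735.781 ms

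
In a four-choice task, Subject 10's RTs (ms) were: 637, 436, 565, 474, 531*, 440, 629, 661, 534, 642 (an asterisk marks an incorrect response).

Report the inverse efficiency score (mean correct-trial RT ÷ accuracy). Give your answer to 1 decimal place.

619.5 ms

Correct trials (n=9): 637, 436, 565, 474, 440, 629, 661, 534, 642
Mean correct RT = 5018/9 = 557.5556 ms
Proportion correct = 9/10
IES = 557.5556 / (9/10) = 619.506 ms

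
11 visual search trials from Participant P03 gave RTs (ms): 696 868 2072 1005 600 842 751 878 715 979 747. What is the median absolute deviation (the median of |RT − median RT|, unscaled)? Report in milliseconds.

127 ms

Sorted: 600, 696, 715, 747, 751, 842, 868, 878, 979, 1005, 2072 → median = 842
|x − 842|: 146, 26, 1230, 163, 242, 0, 91, 36, 127, 137, 95
Sorted deviations: 0, 26, 36, 91, 95, 127, 137, 146, 163, 242, 1230 → MAD = 127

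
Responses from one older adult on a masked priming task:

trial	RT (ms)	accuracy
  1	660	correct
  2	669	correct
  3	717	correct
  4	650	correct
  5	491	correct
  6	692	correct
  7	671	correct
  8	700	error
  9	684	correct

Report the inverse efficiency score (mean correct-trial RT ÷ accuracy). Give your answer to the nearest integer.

Correct trials (n=8): 660, 669, 717, 650, 491, 692, 671, 684
Mean correct RT = 5234/8 = 654.2500 ms
Proportion correct = 8/9
IES = 654.2500 / (8/9) = 736.031 ms

736 ms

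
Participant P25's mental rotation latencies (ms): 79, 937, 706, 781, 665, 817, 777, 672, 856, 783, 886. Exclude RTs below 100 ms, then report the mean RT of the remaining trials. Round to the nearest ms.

Excluded: 79
Retained (n=10): Σ = 7880
Mean = 7880/10 = 788.0000

788 ms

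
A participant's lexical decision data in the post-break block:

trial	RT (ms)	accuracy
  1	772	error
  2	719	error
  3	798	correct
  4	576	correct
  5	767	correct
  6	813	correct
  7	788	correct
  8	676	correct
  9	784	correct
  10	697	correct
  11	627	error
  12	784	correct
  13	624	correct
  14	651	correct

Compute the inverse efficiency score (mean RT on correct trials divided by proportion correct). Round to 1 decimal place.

920.8 ms

Correct trials (n=11): 798, 576, 767, 813, 788, 676, 784, 697, 784, 624, 651
Mean correct RT = 7958/11 = 723.4545 ms
Proportion correct = 11/14
IES = 723.4545 / (11/14) = 920.760 ms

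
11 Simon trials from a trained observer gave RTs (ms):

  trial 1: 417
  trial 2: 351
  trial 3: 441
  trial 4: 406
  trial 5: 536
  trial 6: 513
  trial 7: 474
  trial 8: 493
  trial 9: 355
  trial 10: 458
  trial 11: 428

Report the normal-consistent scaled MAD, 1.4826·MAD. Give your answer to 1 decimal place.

51.9 ms

Sorted: 351, 355, 406, 417, 428, 441, 458, 474, 493, 513, 536 → median = 441
|x − 441| sorted: 0, 13, 17, 24, 33, 35, 52, 72, 86, 90, 95 → MAD = 35
Robust SD ≈ 1.4826 × 35 = 51.891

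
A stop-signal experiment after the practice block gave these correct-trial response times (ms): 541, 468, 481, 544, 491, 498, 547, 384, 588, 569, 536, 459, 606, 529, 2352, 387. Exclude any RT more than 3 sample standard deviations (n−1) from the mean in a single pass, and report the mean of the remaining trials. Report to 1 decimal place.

n = 16, ΣRT = 9980, M = 623.750
Σ(x−M)² = 3245959.00; s = √(3245959.00/15) = 465.185
Cutoffs: 623.750 ± 3·465.185 → [-771.8, 2019.3]
Outside: 2352 → excluded.
Retained (n=15): Σ = 7628, mean = 7628/15 = 508.533

508.5 ms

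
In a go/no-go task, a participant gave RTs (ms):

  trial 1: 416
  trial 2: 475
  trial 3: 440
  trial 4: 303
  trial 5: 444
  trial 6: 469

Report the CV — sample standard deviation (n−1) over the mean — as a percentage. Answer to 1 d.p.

n = 6, Σ = 2547, M = 424.5000
Σ(x−M)² = 19985.500; s = √(19985.500/5) = 63.2226
CV = 63.2226 / 424.5000 = 0.14893 = 14.893%

14.9%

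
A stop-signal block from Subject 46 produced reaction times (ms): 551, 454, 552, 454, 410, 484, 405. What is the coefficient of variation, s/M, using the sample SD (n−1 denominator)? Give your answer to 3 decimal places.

n = 7, Σ = 3310, M = 472.8571
Σ(x−M)² = 21760.857; s = √(21760.857/6) = 60.2230
CV = 60.2230 / 472.8571 = 0.12736

0.127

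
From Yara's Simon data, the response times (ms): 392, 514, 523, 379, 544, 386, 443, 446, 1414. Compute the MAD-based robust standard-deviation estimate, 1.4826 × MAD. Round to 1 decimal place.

99.3 ms

Sorted: 379, 386, 392, 443, 446, 514, 523, 544, 1414 → median = 446
|x − 446| sorted: 0, 3, 54, 60, 67, 68, 77, 98, 968 → MAD = 67
Robust SD ≈ 1.4826 × 67 = 99.334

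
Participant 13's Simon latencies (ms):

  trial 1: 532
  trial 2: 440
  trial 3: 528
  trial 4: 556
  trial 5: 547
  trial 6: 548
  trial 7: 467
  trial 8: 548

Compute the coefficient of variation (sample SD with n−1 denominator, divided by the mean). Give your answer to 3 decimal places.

n = 8, Σ = 4166, M = 520.7500
Σ(x−M)² = 13005.500; s = √(13005.500/7) = 43.1037
CV = 43.1037 / 520.7500 = 0.08277

0.083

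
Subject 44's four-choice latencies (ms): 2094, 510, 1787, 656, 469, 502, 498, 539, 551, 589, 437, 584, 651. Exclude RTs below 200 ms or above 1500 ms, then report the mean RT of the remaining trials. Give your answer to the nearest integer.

Excluded: 1787, 2094
Retained (n=11): Σ = 5986
Mean = 5986/11 = 544.1818

544 ms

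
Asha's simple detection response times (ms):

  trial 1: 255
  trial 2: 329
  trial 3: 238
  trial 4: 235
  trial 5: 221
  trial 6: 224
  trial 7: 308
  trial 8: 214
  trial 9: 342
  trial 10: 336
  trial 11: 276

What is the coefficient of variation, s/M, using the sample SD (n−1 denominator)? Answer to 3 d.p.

0.183

n = 11, Σ = 2978, M = 270.7273
Σ(x−M)² = 24622.182; s = √(24622.182/10) = 49.6207
CV = 49.6207 / 270.7273 = 0.18329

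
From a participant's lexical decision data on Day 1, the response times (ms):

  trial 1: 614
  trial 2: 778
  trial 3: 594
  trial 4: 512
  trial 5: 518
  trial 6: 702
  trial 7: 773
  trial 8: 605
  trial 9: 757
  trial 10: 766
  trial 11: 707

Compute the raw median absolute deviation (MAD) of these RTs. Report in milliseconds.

76 ms

Sorted: 512, 518, 594, 605, 614, 702, 707, 757, 766, 773, 778 → median = 702
|x − 702|: 88, 76, 108, 190, 184, 0, 71, 97, 55, 64, 5
Sorted deviations: 0, 5, 55, 64, 71, 76, 88, 97, 108, 184, 190 → MAD = 76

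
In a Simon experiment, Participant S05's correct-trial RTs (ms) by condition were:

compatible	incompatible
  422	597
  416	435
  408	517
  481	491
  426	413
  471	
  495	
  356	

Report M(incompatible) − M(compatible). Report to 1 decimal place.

M(compatible) = 3475/8 = 434.375
M(incompatible) = 2453/5 = 490.600
Difference = 490.600 − 434.375 = 56.225 ms

56.2 ms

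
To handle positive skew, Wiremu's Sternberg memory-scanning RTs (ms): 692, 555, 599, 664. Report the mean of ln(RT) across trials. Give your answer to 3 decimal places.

6.438

ln(RT): 6.5396, 6.3190, 6.3953, 6.4983
Σ ln(RT) = 25.7521
Mean = 25.7521/4 = 6.43802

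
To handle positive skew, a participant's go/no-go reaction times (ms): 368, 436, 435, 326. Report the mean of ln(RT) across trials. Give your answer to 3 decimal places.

5.962

ln(RT): 5.9081, 6.0776, 6.0753, 5.7869
Σ ln(RT) = 23.8480
Mean = 23.8480/4 = 5.96199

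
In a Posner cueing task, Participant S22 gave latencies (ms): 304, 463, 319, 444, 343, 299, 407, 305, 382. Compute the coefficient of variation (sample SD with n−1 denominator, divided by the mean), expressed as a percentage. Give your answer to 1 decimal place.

17.5%

n = 9, Σ = 3266, M = 362.8889
Σ(x−M)² = 32134.889; s = √(32134.889/8) = 63.3787
CV = 63.3787 / 362.8889 = 0.17465 = 17.465%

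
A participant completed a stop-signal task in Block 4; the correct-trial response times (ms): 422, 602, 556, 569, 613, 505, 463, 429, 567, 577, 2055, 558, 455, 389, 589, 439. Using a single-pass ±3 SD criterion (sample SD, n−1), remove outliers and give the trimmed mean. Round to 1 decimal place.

n = 16, ΣRT = 9788, M = 611.750
Σ(x−M)² = 2301575.00; s = √(2301575.00/15) = 391.712
Cutoffs: 611.750 ± 3·391.712 → [-563.4, 1786.9]
Outside: 2055 → excluded.
Retained (n=15): Σ = 7733, mean = 7733/15 = 515.533

515.5 ms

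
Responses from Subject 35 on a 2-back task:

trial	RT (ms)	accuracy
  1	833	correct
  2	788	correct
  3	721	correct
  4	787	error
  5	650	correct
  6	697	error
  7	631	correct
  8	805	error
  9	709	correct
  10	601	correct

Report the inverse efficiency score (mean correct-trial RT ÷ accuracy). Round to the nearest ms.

Correct trials (n=7): 833, 788, 721, 650, 631, 709, 601
Mean correct RT = 4933/7 = 704.7143 ms
Proportion correct = 7/10
IES = 704.7143 / (7/10) = 1006.735 ms

1007 ms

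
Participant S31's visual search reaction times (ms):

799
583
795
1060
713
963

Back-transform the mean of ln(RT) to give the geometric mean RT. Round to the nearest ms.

804 ms

ln(RT): 6.6834, 6.3682, 6.6783, 6.9660, 6.5695, 6.8701
Mean ln(RT) = 40.1354/6 = 6.68924
Geometric mean = exp(6.68924) = 803.71 ms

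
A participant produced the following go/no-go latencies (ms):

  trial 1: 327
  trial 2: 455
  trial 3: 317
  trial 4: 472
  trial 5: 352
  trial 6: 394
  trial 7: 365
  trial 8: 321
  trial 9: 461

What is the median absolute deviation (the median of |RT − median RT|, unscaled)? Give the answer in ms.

44 ms

Sorted: 317, 321, 327, 352, 365, 394, 455, 461, 472 → median = 365
|x − 365|: 38, 90, 48, 107, 13, 29, 0, 44, 96
Sorted deviations: 0, 13, 29, 38, 44, 48, 90, 96, 107 → MAD = 44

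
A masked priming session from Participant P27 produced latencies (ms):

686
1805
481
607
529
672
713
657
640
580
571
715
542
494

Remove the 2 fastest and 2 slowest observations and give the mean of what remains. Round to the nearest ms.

620 ms

Sorted: 481, 494, 529, 542, 571, 580, 607, 640, 657, 672, 686, 713, 715, 1805
Drop lowest 2 (481, 494) and highest 2 (715, 1805)
Remaining (n=10): Σ = 6197, mean = 6197/10 = 619.700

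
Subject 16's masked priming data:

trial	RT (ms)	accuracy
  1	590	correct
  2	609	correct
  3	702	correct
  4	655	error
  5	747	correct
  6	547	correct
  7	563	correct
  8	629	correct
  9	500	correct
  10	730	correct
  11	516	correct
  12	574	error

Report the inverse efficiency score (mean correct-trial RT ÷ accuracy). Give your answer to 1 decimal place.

Correct trials (n=10): 590, 609, 702, 747, 547, 563, 629, 500, 730, 516
Mean correct RT = 6133/10 = 613.3000 ms
Proportion correct = 10/12
IES = 613.3000 / (10/12) = 735.960 ms

736.0 ms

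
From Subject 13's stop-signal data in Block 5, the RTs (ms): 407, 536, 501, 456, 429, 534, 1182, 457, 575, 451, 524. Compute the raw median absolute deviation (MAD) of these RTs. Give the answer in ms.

Sorted: 407, 429, 451, 456, 457, 501, 524, 534, 536, 575, 1182 → median = 501
|x − 501|: 94, 35, 0, 45, 72, 33, 681, 44, 74, 50, 23
Sorted deviations: 0, 23, 33, 35, 44, 45, 50, 72, 74, 94, 681 → MAD = 45

45 ms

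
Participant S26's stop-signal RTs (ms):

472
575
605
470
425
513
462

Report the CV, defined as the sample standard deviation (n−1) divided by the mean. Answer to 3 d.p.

0.130

n = 7, Σ = 3522, M = 503.1429
Σ(x−M)² = 25502.857; s = √(25502.857/6) = 65.1957
CV = 65.1957 / 503.1429 = 0.12958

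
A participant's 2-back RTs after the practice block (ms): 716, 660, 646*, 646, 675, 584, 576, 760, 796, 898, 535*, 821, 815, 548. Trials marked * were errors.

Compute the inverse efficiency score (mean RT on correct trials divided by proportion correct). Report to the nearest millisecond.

Correct trials (n=12): 716, 660, 646, 675, 584, 576, 760, 796, 898, 821, 815, 548
Mean correct RT = 8495/12 = 707.9167 ms
Proportion correct = 12/14
IES = 707.9167 / (12/14) = 825.903 ms

826 ms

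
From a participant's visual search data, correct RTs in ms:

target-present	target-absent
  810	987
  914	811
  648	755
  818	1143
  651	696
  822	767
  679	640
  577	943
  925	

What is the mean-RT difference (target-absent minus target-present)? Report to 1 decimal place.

M(target-present) = 6844/9 = 760.444
M(target-absent) = 6742/8 = 842.750
Difference = 842.750 − 760.444 = 82.306 ms

82.3 ms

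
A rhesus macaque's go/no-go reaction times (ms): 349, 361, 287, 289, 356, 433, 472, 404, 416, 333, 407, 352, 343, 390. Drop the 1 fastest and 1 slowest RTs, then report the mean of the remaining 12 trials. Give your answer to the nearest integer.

Sorted: 287, 289, 333, 343, 349, 352, 356, 361, 390, 404, 407, 416, 433, 472
Drop lowest 1 (287) and highest 1 (472)
Remaining (n=12): Σ = 4433, mean = 4433/12 = 369.417

369 ms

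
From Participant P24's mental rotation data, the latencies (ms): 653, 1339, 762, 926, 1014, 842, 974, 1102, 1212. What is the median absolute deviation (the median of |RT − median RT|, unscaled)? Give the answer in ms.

Sorted: 653, 762, 842, 926, 974, 1014, 1102, 1212, 1339 → median = 974
|x − 974|: 321, 365, 212, 48, 40, 132, 0, 128, 238
Sorted deviations: 0, 40, 48, 128, 132, 212, 238, 321, 365 → MAD = 132

132 ms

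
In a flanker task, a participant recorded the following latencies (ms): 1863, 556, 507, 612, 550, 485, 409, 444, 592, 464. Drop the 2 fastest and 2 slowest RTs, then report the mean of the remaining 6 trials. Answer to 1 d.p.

525.7 ms

Sorted: 409, 444, 464, 485, 507, 550, 556, 592, 612, 1863
Drop lowest 2 (409, 444) and highest 2 (612, 1863)
Remaining (n=6): Σ = 3154, mean = 3154/6 = 525.667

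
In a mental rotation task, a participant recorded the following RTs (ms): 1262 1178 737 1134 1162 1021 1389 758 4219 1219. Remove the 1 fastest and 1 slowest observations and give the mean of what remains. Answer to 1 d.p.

Sorted: 737, 758, 1021, 1134, 1162, 1178, 1219, 1262, 1389, 4219
Drop lowest 1 (737) and highest 1 (4219)
Remaining (n=8): Σ = 9123, mean = 9123/8 = 1140.375

1140.4 ms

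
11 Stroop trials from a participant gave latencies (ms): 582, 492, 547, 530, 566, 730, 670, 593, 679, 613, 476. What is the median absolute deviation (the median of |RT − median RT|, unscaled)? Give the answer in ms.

Sorted: 476, 492, 530, 547, 566, 582, 593, 613, 670, 679, 730 → median = 582
|x − 582|: 0, 90, 35, 52, 16, 148, 88, 11, 97, 31, 106
Sorted deviations: 0, 11, 16, 31, 35, 52, 88, 90, 97, 106, 148 → MAD = 52

52 ms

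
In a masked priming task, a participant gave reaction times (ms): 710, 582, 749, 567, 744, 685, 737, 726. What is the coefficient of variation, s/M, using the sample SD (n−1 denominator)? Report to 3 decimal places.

n = 8, Σ = 5500, M = 687.5000
Σ(x−M)² = 37070.000; s = √(37070.000/7) = 72.7717
CV = 72.7717 / 687.5000 = 0.10585

0.106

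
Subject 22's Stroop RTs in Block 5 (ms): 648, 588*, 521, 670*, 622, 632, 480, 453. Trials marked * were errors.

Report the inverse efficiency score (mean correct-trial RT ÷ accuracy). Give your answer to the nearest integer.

Correct trials (n=6): 648, 521, 622, 632, 480, 453
Mean correct RT = 3356/6 = 559.3333 ms
Proportion correct = 6/8
IES = 559.3333 / (6/8) = 745.778 ms

746 ms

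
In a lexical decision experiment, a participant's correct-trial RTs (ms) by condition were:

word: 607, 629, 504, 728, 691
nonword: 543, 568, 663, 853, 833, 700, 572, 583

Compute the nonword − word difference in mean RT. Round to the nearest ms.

M(word) = 3159/5 = 631.800
M(nonword) = 5315/8 = 664.375
Difference = 664.375 − 631.800 = 32.575 ms

33 ms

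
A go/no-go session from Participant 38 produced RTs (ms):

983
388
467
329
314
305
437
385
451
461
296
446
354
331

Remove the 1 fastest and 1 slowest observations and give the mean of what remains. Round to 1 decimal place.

389.0 ms

Sorted: 296, 305, 314, 329, 331, 354, 385, 388, 437, 446, 451, 461, 467, 983
Drop lowest 1 (296) and highest 1 (983)
Remaining (n=12): Σ = 4668, mean = 4668/12 = 389.000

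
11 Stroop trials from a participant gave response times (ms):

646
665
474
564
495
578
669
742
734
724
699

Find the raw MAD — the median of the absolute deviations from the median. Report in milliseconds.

Sorted: 474, 495, 564, 578, 646, 665, 669, 699, 724, 734, 742 → median = 665
|x − 665|: 19, 0, 191, 101, 170, 87, 4, 77, 69, 59, 34
Sorted deviations: 0, 4, 19, 34, 59, 69, 77, 87, 101, 170, 191 → MAD = 69

69 ms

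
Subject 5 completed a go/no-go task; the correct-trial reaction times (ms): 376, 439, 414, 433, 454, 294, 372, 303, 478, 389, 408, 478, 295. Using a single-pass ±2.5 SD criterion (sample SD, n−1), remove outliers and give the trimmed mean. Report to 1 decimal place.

n = 13, ΣRT = 5133, M = 394.846
Σ(x−M)² = 50759.69; s = √(50759.69/12) = 65.038
Cutoffs: 394.846 ± 2.5·65.038 → [232.3, 557.4]
No RTs fall outside the cutoffs; all 13 retained. Mean = 5133/13 = 394.846

394.8 ms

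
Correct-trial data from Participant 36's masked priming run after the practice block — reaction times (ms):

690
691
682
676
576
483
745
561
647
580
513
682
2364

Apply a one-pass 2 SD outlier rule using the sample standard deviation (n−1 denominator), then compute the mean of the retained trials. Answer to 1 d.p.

n = 13, ΣRT = 9890, M = 760.769
Σ(x−M)² = 2858282.31; s = √(2858282.31/12) = 488.047
Cutoffs: 760.769 ± 2·488.047 → [-215.3, 1736.9]
Outside: 2364 → excluded.
Retained (n=12): Σ = 7526, mean = 7526/12 = 627.167

627.2 ms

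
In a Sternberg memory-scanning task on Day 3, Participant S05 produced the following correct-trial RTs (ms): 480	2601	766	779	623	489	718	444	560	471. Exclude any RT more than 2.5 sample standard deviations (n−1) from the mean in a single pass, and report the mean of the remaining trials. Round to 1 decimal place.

592.2 ms

n = 10, ΣRT = 7931, M = 793.100
Σ(x−M)² = 3774472.90; s = √(3774472.90/9) = 647.600
Cutoffs: 793.100 ± 2.5·647.600 → [-825.9, 2412.1]
Outside: 2601 → excluded.
Retained (n=9): Σ = 5330, mean = 5330/9 = 592.222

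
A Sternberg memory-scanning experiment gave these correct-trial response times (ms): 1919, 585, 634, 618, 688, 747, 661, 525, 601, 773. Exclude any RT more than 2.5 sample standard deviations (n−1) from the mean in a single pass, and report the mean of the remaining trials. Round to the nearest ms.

n = 10, ΣRT = 7751, M = 775.100
Σ(x−M)² = 1503494.90; s = √(1503494.90/9) = 408.724
Cutoffs: 775.100 ± 2.5·408.724 → [-246.7, 1796.9]
Outside: 1919 → excluded.
Retained (n=9): Σ = 5832, mean = 5832/9 = 648.000

648 ms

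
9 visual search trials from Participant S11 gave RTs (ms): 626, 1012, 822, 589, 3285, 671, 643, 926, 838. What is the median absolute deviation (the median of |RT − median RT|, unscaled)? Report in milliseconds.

Sorted: 589, 626, 643, 671, 822, 838, 926, 1012, 3285 → median = 822
|x − 822|: 196, 190, 0, 233, 2463, 151, 179, 104, 16
Sorted deviations: 0, 16, 104, 151, 179, 190, 196, 233, 2463 → MAD = 179

179 ms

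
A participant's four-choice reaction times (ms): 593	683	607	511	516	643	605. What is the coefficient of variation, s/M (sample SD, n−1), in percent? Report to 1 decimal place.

10.6%

n = 7, Σ = 4158, M = 594.0000
Σ(x−M)² = 23586.000; s = √(23586.000/6) = 62.6977
CV = 62.6977 / 594.0000 = 0.10555 = 10.555%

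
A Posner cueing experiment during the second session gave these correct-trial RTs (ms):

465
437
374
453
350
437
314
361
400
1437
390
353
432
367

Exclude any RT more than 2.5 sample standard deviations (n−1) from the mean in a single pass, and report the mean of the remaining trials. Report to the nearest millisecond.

n = 14, ΣRT = 6570, M = 469.286
Σ(x−M)² = 1034448.86; s = √(1034448.86/13) = 282.087
Cutoffs: 469.286 ± 2.5·282.087 → [-235.9, 1174.5]
Outside: 1437 → excluded.
Retained (n=13): Σ = 5133, mean = 5133/13 = 394.846

395 ms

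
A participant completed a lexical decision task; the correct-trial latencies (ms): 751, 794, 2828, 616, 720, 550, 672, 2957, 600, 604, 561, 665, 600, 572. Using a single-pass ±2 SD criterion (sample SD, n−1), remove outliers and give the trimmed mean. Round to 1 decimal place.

642.1 ms

n = 14, ΣRT = 13490, M = 963.571
Σ(x−M)² = 8758177.43; s = √(8758177.43/13) = 820.796
Cutoffs: 963.571 ± 2·820.796 → [-678.0, 2605.2]
Outside: 2828, 2957 → excluded.
Retained (n=12): Σ = 7705, mean = 7705/12 = 642.083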